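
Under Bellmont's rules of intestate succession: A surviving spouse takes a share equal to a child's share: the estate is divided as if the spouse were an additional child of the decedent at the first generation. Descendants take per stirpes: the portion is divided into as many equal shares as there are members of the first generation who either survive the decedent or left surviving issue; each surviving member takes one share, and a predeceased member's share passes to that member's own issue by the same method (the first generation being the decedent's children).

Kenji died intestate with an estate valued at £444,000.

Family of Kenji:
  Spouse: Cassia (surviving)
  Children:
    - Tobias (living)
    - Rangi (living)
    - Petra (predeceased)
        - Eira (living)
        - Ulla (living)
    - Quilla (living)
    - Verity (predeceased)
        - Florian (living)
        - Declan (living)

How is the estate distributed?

The spouse counts as an additional share at the children's level, so there are 6 primary shares of £74,000. Cassia takes one such share (£74,000).
The children's combined portion (£370,000) is divided into 5 shares of £74,000: Tobias, Rangi, and Quilla each take £74,000; Petra's £74,000 share passes to Petra's issue; Verity's £74,000 share passes to Verity's issue.
Petra's share (£74,000) is divided into 2 shares of £37,000: Eira and Ulla each take £37,000.
Verity's share (£74,000) is divided into 2 shares of £37,000: Florian and Declan each take £37,000.

Cassia: £74,000; Tobias: £74,000; Rangi: £74,000; Eira: £37,000; Ulla: £37,000; Quilla: £74,000; Florian: £37,000; Declan: £37,000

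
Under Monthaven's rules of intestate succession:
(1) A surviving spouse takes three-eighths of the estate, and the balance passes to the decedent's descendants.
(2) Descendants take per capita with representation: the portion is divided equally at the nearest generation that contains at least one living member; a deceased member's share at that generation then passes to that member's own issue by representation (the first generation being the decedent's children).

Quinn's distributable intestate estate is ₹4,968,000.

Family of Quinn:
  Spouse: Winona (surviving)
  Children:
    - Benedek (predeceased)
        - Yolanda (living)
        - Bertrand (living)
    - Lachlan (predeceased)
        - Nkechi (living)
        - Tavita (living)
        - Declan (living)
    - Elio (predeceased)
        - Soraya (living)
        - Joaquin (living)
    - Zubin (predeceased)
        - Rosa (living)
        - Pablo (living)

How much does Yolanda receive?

Winona takes three-eighths of ₹4,968,000 = ₹1,863,000. The remaining ₹3,105,000 passes to the descendants.
No child survives, so the initial division is made at the grandchildren's generation.
The descendants' portion (₹3,105,000) is divided into 9 shares of ₹345,000: Yolanda, Bertrand, Nkechi, Tavita, Declan, Soraya, Joaquin, Rosa, and Pablo each take ₹345,000.

Yolanda receives ₹345,000.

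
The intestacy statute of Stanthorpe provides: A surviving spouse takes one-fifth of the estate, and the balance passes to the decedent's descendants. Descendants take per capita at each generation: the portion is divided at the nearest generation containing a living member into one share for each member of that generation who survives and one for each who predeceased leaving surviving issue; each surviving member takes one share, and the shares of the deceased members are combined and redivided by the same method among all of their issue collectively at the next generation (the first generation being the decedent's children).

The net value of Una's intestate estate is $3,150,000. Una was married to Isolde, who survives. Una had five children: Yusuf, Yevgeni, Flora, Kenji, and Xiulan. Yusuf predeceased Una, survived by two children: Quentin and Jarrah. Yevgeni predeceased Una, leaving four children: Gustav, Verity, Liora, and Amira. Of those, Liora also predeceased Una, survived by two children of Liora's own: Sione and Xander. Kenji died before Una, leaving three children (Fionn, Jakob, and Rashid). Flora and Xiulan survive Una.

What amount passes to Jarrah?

Isolde takes one-fifth of $3,150,000 = $630,000. The remaining $2,520,000 passes to the descendants.
The descendants' portion ($2,520,000) is divided at the children's generation into 5 shares of $504,000. Flora and Xiulan each take $504,000. The 3 shares of the deceased (Yusuf, Yevgeni, and Kenji) are combined into a pool of $1,512,000.
That pool ($1,512,000) is divided at the grandchildren's generation into 9 shares of $168,000. Quentin, Jarrah, Gustav, Verity, Amira, Fionn, Jakob, and Rashid each take $168,000. The remaining share for the deceased Liora ($168,000) is carried to the next generation.
That pool ($168,000) is divided at the great-grandchildren's generation equally among Sione and Xander: $84,000 each.

Jarrah receives $168,000.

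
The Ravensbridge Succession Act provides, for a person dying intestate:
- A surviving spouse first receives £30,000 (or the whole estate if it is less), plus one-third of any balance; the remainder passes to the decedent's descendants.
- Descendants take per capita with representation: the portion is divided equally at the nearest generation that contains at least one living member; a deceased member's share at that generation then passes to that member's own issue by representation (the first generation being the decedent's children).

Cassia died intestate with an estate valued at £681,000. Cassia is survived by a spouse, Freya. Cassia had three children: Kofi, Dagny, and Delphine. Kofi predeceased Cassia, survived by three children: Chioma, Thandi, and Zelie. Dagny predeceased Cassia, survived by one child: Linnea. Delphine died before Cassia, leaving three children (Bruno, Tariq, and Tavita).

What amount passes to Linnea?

Linnea receives £62,000.

Freya first takes £30,000, leaving a balance of £651,000. Freya then takes one-third of the balance (£217,000), for a total of £247,000. The remaining £434,000 passes to the descendants.
No child survives, so the initial division is made at the grandchildren's generation.
The descendants' portion (£434,000) is divided into 7 shares of £62,000: Chioma, Thandi, Zelie, Linnea, Bruno, Tariq, and Tavita each take £62,000.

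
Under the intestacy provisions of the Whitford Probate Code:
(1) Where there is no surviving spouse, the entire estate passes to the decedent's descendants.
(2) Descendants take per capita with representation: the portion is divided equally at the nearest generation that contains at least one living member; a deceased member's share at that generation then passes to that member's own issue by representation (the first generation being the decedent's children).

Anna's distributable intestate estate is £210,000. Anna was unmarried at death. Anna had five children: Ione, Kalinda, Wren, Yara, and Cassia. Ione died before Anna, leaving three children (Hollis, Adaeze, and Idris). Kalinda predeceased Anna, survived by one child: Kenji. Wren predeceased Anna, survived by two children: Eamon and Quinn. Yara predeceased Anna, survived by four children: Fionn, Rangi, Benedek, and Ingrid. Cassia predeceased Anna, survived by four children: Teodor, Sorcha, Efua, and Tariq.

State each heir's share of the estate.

The entire £210,000 passes to the descendants.
No child survives, so the initial division is made at the grandchildren's generation.
That amount (£210,000) is divided into 14 shares of £15,000: Hollis, Adaeze, Idris, Kenji, Eamon, Quinn, Fionn, Rangi, Benedek, Ingrid, Teodor, Sorcha, Efua, and Tariq each take £15,000.

Hollis: £15,000; Adaeze: £15,000; Idris: £15,000; Kenji: £15,000; Eamon: £15,000; Quinn: £15,000; Fionn: £15,000; Rangi: £15,000; Benedek: £15,000; Ingrid: £15,000; Teodor: £15,000; Sorcha: £15,000; Efua: £15,000; Tariq: £15,000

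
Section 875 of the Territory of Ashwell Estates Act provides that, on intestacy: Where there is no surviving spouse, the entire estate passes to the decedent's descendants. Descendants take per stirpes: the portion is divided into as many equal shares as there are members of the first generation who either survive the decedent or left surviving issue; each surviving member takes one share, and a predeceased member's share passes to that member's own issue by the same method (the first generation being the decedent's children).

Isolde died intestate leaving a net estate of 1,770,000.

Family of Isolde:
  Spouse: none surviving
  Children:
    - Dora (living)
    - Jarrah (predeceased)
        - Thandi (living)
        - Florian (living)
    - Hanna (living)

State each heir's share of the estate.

Dora: 590,000; Thandi: 295,000; Florian: 295,000; Hanna: 590,000

The entire 1,770,000 passes to the descendants.
That amount (1,770,000) is divided into 3 shares of 590,000: Dora and Hanna each take 590,000; Jarrah's 590,000 share passes to Jarrah's issue.
Jarrah's share (590,000) is divided into 2 shares of 295,000: Thandi and Florian each take 295,000.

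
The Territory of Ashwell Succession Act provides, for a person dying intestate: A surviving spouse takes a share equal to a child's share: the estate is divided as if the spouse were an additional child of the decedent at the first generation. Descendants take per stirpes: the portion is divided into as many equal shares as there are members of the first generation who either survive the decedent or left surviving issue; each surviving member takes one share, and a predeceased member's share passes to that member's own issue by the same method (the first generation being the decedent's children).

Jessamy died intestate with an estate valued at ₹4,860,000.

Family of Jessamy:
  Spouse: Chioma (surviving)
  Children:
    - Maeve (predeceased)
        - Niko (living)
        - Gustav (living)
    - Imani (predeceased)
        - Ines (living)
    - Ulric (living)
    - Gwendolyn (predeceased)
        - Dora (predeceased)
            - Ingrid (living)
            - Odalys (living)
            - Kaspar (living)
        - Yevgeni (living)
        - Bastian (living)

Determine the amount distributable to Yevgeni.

Yevgeni receives ₹324,000.

The spouse counts as an additional share at the children's level, so there are 5 primary shares of ₹972,000. Chioma takes one such share (₹972,000).
The children's combined portion (₹3,888,000) is divided into 4 shares of ₹972,000: Ulric takes ₹972,000; Maeve's ₹972,000 share passes to Maeve's issue; Imani's ₹972,000 share passes to Imani's issue; Gwendolyn's ₹972,000 share passes to Gwendolyn's issue.
Maeve's share (₹972,000) is divided into 2 shares of ₹486,000: Niko and Gustav each take ₹486,000.
Imani's share (₹972,000) passes entirely to Ines.
Gwendolyn's share (₹972,000) is divided into 3 shares of ₹324,000: Yevgeni and Bastian each take ₹324,000; Dora's ₹324,000 share passes to Dora's issue.
Dora's share (₹324,000) is divided into 3 shares of ₹108,000: Ingrid, Odalys, and Kaspar each take ₹108,000.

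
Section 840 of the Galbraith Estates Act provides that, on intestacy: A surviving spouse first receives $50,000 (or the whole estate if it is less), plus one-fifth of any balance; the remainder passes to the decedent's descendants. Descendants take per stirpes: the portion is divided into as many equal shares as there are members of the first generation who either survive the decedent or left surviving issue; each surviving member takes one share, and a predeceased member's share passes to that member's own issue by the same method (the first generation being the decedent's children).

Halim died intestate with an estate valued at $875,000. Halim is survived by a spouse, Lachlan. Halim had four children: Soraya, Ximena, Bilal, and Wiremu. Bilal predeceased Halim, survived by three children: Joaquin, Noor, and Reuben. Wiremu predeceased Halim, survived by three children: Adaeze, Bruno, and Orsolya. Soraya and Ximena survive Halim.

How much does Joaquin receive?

Joaquin receives $55,000.

Lachlan first takes $50,000, leaving a balance of $825,000. Lachlan then takes one-fifth of the balance ($165,000), for a total of $215,000. The remaining $660,000 passes to the descendants.
The descendants' portion ($660,000) is divided into 4 shares of $165,000: Soraya and Ximena each take $165,000; Bilal's $165,000 share passes to Bilal's issue; Wiremu's $165,000 share passes to Wiremu's issue.
Bilal's share ($165,000) is divided into 3 shares of $55,000: Joaquin, Noor, and Reuben each take $55,000.
Wiremu's share ($165,000) is divided into 3 shares of $55,000: Adaeze, Bruno, and Orsolya each take $55,000.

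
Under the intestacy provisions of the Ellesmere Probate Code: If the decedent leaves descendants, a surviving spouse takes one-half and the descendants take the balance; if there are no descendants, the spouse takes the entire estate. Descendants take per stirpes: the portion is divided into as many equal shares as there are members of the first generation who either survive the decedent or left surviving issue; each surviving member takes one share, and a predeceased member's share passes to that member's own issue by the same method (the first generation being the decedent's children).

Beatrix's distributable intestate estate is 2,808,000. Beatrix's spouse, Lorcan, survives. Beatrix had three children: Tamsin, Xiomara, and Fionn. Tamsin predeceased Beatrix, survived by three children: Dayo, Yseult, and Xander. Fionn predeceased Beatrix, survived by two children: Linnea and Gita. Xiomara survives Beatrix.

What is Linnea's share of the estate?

Linnea receives 234,000.

Lorcan takes one-half of 2,808,000 = 1,404,000. The remaining 1,404,000 passes to the descendants.
The descendants' portion (1,404,000) is divided into 3 shares of 468,000: Xiomara takes 468,000; Tamsin's 468,000 share passes to Tamsin's issue; Fionn's 468,000 share passes to Fionn's issue.
Tamsin's share (468,000) is divided into 3 shares of 156,000: Dayo, Yseult, and Xander each take 156,000.
Fionn's share (468,000) is divided into 2 shares of 234,000: Linnea and Gita each take 234,000.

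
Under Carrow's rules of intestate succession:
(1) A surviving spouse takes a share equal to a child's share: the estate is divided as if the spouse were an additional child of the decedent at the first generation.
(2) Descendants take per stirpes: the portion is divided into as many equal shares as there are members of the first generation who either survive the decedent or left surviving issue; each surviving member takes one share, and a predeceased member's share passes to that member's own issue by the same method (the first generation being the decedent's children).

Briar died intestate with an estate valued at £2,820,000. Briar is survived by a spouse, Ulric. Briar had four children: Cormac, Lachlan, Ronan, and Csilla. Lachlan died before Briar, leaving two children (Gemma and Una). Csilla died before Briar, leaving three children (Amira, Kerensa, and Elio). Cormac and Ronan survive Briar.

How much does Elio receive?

Elio receives £188,000.

The spouse counts as an additional share at the children's level, so there are 5 primary shares of £564,000. Ulric takes one such share (£564,000).
The children's combined portion (£2,256,000) is divided into 4 shares of £564,000: Cormac and Ronan each take £564,000; Lachlan's £564,000 share passes to Lachlan's issue; Csilla's £564,000 share passes to Csilla's issue.
Lachlan's share (£564,000) is divided into 2 shares of £282,000: Gemma and Una each take £282,000.
Csilla's share (£564,000) is divided into 3 shares of £188,000: Amira, Kerensa, and Elio each take £188,000.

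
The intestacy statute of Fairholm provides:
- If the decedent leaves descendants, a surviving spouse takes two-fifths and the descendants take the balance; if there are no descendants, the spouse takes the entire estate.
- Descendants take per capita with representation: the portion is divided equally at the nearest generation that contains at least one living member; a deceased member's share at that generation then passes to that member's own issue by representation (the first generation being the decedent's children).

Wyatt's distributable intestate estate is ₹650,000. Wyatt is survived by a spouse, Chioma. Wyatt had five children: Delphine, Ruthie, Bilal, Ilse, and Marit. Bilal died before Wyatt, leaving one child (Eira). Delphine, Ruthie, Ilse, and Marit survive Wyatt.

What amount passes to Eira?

Chioma takes two-fifths of ₹650,000 = ₹260,000. The remaining ₹390,000 passes to the descendants.
The descendants' portion (₹390,000) is divided into 5 shares of ₹78,000: Delphine, Ruthie, Ilse, and Marit each take ₹78,000; Bilal's ₹78,000 share passes to Bilal's issue.
Bilal's share (₹78,000) passes entirely to Eira.

Eira receives ₹78,000.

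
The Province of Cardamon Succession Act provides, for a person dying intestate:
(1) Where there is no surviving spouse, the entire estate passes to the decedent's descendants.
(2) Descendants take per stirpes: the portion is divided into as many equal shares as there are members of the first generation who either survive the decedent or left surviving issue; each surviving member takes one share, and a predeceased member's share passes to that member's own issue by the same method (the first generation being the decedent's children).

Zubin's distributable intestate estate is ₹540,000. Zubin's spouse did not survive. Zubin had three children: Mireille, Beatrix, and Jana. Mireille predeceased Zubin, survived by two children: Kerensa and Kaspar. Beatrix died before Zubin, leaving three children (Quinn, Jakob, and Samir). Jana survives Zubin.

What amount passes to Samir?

The entire ₹540,000 passes to the descendants.
That amount (₹540,000) is divided into 3 shares of ₹180,000: Jana takes ₹180,000; Mireille's ₹180,000 share passes to Mireille's issue; Beatrix's ₹180,000 share passes to Beatrix's issue.
Mireille's share (₹180,000) is divided into 2 shares of ₹90,000: Kerensa and Kaspar each take ₹90,000.
Beatrix's share (₹180,000) is divided into 3 shares of ₹60,000: Quinn, Jakob, and Samir each take ₹60,000.

Samir receives ₹60,000.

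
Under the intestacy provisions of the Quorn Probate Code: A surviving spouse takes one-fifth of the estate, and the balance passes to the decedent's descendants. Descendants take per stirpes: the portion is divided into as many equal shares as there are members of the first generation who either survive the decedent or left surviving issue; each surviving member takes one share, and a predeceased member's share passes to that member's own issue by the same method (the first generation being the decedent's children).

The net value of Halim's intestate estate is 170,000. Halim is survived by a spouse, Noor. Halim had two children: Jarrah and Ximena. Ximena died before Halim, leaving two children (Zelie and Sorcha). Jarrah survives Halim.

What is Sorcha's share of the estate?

Noor takes one-fifth of 170,000 = 34,000. The remaining 136,000 passes to the descendants.
The descendants' portion (136,000) is divided into 2 shares of 68,000: Jarrah takes 68,000; Ximena's 68,000 share passes to Ximena's issue.
Ximena's share (68,000) is divided into 2 shares of 34,000: Zelie and Sorcha each take 34,000.

Sorcha receives 34,000.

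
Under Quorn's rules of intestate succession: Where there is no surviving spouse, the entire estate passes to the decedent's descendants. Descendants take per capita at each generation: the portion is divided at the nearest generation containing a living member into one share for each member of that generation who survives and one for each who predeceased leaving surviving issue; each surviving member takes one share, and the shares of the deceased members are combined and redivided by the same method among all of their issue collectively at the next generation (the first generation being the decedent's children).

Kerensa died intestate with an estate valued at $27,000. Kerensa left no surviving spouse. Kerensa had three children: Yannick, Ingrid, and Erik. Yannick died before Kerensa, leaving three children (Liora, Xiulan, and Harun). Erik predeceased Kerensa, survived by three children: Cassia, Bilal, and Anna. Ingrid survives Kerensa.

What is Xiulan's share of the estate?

The entire $27,000 passes to the descendants.
That amount ($27,000) is divided at the children's generation into 3 shares of $9,000. Ingrid takes $9,000. The 2 shares of the deceased (Yannick and Erik) are combined into a pool of $18,000.
That pool ($18,000) is divided at the grandchildren's generation equally among Liora, Xiulan, Harun, Cassia, Bilal, and Anna: $3,000 each.

Xiulan receives $3,000.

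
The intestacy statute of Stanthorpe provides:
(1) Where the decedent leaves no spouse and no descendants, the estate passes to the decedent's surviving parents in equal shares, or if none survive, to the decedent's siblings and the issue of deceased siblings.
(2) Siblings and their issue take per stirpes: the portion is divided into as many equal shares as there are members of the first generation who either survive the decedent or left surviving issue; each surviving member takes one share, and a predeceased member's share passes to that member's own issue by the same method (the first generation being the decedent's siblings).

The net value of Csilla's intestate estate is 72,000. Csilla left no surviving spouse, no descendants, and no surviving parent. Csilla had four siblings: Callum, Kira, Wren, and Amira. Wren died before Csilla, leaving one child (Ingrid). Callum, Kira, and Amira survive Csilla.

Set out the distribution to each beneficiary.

Callum: 18,000; Kira: 18,000; Ingrid: 18,000; Amira: 18,000

The entire 72,000 passes to the siblings and their issue.
That amount (72,000) is divided into 4 shares of 18,000: Callum, Kira, and Amira each take 18,000; Wren's 18,000 share passes to Wren's issue.
Wren's share (18,000) passes entirely to Ingrid.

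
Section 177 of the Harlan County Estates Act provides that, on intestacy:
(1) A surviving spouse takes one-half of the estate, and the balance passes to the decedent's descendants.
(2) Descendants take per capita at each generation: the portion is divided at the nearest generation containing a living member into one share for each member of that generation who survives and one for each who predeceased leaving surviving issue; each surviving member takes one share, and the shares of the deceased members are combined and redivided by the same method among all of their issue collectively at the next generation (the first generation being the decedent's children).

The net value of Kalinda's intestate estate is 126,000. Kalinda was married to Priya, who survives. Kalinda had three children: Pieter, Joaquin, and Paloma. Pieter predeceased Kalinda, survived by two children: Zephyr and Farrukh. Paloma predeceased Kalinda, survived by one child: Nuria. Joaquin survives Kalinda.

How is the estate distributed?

Priya takes one-half of 126,000 = 63,000. The remaining 63,000 passes to the descendants.
The descendants' portion (63,000) is divided at the children's generation into 3 shares of 21,000. Joaquin takes 21,000. The 2 shares of the deceased (Pieter and Paloma) are combined into a pool of 42,000.
That pool (42,000) is divided at the grandchildren's generation equally among Zephyr, Farrukh, and Nuria: 14,000 each.

Priya: 63,000; Zephyr: 14,000; Farrukh: 14,000; Joaquin: 21,000; Nuria: 14,000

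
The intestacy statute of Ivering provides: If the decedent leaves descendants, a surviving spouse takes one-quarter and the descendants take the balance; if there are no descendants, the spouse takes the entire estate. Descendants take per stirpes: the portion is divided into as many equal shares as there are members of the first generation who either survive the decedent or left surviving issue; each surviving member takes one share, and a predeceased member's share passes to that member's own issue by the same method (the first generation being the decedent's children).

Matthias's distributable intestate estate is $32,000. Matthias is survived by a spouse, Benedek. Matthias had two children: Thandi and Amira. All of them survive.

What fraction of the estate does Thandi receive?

Thandi receives 3/8 of the estate.

Benedek takes one-quarter of $32,000 = $8,000. The remaining $24,000 passes to the descendants.
The descendants' portion ($24,000) is divided into 2 shares of $12,000: Thandi and Amira each take $12,000.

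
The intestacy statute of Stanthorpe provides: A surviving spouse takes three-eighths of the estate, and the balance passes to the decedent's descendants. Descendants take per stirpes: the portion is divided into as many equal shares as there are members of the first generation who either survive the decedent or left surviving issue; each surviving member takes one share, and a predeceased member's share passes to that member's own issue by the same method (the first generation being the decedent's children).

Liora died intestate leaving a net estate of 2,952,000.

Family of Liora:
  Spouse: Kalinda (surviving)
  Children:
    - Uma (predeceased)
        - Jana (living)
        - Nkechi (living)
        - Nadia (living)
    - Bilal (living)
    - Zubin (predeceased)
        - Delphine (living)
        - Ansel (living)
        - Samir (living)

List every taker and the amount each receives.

Kalinda: 1,107,000; Jana: 205,000; Nkechi: 205,000; Nadia: 205,000; Bilal: 615,000; Delphine: 205,000; Ansel: 205,000; Samir: 205,000

Kalinda takes three-eighths of 2,952,000 = 1,107,000. The remaining 1,845,000 passes to the descendants.
The descendants' portion (1,845,000) is divided into 3 shares of 615,000: Bilal takes 615,000; Uma's 615,000 share passes to Uma's issue; Zubin's 615,000 share passes to Zubin's issue.
Uma's share (615,000) is divided into 3 shares of 205,000: Jana, Nkechi, and Nadia each take 205,000.
Zubin's share (615,000) is divided into 3 shares of 205,000: Delphine, Ansel, and Samir each take 205,000.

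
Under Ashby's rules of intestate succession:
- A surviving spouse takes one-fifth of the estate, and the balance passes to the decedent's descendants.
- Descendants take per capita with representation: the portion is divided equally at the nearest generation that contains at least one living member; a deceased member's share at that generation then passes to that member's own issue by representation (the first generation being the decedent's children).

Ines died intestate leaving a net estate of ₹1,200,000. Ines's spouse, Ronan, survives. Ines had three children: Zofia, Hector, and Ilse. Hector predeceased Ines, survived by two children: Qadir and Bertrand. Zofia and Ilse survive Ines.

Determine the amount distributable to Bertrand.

Ronan takes one-fifth of ₹1,200,000 = ₹240,000. The remaining ₹960,000 passes to the descendants.
The descendants' portion (₹960,000) is divided into 3 shares of ₹320,000: Zofia and Ilse each take ₹320,000; Hector's ₹320,000 share passes to Hector's issue.
Hector's share (₹320,000) is divided into 2 shares of ₹160,000: Qadir and Bertrand each take ₹160,000.

Bertrand receives ₹160,000.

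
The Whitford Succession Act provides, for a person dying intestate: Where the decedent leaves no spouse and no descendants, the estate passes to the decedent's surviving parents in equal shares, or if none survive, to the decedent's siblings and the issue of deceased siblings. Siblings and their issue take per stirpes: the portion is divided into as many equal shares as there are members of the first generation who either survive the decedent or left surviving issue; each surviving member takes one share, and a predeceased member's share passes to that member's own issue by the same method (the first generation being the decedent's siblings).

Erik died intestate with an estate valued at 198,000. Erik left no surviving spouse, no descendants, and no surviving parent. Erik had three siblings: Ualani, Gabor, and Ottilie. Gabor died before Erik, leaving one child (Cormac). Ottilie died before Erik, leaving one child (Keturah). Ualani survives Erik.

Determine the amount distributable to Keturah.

The entire 198,000 passes to the siblings and their issue.
That amount (198,000) is divided into 3 shares of 66,000: Ualani takes 66,000; Gabor's 66,000 share passes to Gabor's issue; Ottilie's 66,000 share passes to Ottilie's issue.
Gabor's share (66,000) passes entirely to Cormac.
Ottilie's share (66,000) passes entirely to Keturah.

Keturah receives 66,000.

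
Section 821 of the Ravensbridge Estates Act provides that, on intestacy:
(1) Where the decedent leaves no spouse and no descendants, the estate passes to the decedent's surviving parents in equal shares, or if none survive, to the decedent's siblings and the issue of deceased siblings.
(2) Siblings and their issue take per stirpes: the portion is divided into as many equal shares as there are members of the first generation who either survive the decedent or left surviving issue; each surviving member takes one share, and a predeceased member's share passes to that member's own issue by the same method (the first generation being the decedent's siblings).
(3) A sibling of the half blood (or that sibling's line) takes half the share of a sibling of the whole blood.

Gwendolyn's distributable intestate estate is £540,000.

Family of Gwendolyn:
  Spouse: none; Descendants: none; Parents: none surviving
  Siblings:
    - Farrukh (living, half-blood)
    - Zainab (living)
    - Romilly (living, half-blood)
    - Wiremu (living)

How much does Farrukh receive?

The entire £540,000 passes to the siblings and their issue.
Counting each half-blood sibling's line as half a unit, there are 3 units in £540,000, so one unit is £180,000. Whole-blood lines (Zainab and Wiremu) take £180,000 each; half-blood lines (Farrukh and Romilly) take £90,000 each.

Farrukh receives £90,000.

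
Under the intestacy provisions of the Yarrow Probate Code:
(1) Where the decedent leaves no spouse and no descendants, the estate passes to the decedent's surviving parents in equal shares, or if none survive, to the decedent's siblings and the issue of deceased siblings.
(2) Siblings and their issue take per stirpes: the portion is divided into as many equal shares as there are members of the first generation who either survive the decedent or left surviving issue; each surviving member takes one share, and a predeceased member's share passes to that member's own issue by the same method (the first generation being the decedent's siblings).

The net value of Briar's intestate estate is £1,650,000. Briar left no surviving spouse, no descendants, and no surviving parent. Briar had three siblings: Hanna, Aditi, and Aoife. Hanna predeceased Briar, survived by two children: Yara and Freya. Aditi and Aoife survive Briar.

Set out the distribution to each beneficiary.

The entire £1,650,000 passes to the siblings and their issue.
That amount (£1,650,000) is divided into 3 shares of £550,000: Aditi and Aoife each take £550,000; Hanna's £550,000 share passes to Hanna's issue.
Hanna's share (£550,000) is divided into 2 shares of £275,000: Yara and Freya each take £275,000.

Yara: £275,000; Freya: £275,000; Aditi: £550,000; Aoife: £550,000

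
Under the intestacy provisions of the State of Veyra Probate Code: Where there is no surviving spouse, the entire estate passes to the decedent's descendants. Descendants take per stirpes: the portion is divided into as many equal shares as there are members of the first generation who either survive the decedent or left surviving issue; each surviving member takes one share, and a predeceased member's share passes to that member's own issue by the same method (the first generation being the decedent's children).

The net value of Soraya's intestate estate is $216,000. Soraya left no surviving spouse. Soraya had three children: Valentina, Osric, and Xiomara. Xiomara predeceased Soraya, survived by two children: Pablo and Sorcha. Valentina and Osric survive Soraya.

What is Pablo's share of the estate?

The entire $216,000 passes to the descendants.
That amount ($216,000) is divided into 3 shares of $72,000: Valentina and Osric each take $72,000; Xiomara's $72,000 share passes to Xiomara's issue.
Xiomara's share ($72,000) is divided into 2 shares of $36,000: Pablo and Sorcha each take $36,000.

Pablo receives $36,000.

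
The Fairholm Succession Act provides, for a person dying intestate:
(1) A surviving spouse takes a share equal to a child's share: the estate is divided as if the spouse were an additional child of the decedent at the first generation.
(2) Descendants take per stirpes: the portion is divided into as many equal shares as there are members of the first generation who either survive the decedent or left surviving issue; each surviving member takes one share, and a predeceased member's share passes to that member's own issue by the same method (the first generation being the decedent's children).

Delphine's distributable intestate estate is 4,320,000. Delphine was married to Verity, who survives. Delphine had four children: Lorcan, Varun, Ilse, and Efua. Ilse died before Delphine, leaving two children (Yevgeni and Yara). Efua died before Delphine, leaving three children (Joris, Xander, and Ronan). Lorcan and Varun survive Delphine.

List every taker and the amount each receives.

Verity: 864,000; Lorcan: 864,000; Varun: 864,000; Yevgeni: 432,000; Yara: 432,000; Joris: 288,000; Xander: 288,000; Ronan: 288,000

The spouse counts as an additional share at the children's level, so there are 5 primary shares of 864,000. Verity takes one such share (864,000).
The children's combined portion (3,456,000) is divided into 4 shares of 864,000: Lorcan and Varun each take 864,000; Ilse's 864,000 share passes to Ilse's issue; Efua's 864,000 share passes to Efua's issue.
Ilse's share (864,000) is divided into 2 shares of 432,000: Yevgeni and Yara each take 432,000.
Efua's share (864,000) is divided into 3 shares of 288,000: Joris, Xander, and Ronan each take 288,000.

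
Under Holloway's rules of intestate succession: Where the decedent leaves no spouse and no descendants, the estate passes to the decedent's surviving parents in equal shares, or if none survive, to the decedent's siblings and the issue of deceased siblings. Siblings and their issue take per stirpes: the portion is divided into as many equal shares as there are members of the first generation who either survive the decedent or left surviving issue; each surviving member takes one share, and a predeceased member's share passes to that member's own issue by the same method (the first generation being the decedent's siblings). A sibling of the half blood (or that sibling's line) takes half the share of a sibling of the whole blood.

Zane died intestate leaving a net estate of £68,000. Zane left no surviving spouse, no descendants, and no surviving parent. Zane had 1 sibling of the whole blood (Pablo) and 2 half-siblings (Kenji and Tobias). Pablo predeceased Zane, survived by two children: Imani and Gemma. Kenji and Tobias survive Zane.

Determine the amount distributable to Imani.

Imani receives £17,000.

The entire £68,000 passes to the siblings and their issue.
Counting each half-blood sibling's line as half a unit, there are 2 units in £68,000, so one unit is £34,000. Whole-blood lines (Pablo) take £34,000 each; half-blood lines (Kenji and Tobias) take £17,000 each.
Pablo's share (£34,000) is divided into 2 shares of £17,000: Imani and Gemma each take £17,000.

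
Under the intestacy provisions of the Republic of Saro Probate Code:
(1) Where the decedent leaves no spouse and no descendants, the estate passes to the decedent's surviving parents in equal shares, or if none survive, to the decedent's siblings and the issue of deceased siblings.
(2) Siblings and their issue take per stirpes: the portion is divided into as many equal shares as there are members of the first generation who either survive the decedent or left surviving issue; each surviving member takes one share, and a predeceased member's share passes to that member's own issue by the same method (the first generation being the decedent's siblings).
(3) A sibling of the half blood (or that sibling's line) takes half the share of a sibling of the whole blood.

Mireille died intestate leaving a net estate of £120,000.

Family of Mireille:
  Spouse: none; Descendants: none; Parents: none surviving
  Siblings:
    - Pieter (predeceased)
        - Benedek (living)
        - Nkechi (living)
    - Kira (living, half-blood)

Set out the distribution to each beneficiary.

The entire £120,000 passes to the siblings and their issue.
Counting each half-blood sibling's line as half a unit, there are 3/2 units in £120,000, so one unit is £80,000. Whole-blood lines (Pieter) take £80,000 each; half-blood lines (Kira) take £40,000 each.
Pieter's share (£80,000) is divided into 2 shares of £40,000: Benedek and Nkechi each take £40,000.

Benedek: £40,000; Nkechi: £40,000; Kira: £40,000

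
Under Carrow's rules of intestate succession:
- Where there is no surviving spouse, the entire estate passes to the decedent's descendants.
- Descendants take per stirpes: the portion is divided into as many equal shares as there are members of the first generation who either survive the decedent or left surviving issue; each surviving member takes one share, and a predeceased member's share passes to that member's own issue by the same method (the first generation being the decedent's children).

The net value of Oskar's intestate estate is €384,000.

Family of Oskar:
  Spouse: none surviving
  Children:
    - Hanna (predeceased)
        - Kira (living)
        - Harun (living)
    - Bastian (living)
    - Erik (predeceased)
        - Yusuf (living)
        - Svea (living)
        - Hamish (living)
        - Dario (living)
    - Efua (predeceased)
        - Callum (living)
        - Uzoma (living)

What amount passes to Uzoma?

The entire €384,000 passes to the descendants.
That amount (€384,000) is divided into 4 shares of €96,000: Bastian takes €96,000; Hanna's €96,000 share passes to Hanna's issue; Erik's €96,000 share passes to Erik's issue; Efua's €96,000 share passes to Efua's issue.
Hanna's share (€96,000) is divided into 2 shares of €48,000: Kira and Harun each take €48,000.
Erik's share (€96,000) is divided into 4 shares of €24,000: Yusuf, Svea, Hamish, and Dario each take €24,000.
Efua's share (€96,000) is divided into 2 shares of €48,000: Callum and Uzoma each take €48,000.

Uzoma receives €48,000.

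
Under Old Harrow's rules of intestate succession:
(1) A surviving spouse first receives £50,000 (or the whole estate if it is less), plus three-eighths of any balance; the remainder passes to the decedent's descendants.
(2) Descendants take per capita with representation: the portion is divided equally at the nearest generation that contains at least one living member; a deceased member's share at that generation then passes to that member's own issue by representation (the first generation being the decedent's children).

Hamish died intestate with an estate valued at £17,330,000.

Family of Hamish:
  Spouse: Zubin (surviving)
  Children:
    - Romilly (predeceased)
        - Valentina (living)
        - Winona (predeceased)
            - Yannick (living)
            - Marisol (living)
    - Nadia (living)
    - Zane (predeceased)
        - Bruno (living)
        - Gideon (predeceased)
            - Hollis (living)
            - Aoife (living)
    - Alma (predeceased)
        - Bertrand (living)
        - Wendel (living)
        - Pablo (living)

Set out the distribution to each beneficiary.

Zubin first takes £50,000, leaving a balance of £17,280,000. Zubin then takes three-eighths of the balance (£6,480,000), for a total of £6,530,000. The remaining £10,800,000 passes to the descendants.
The descendants' portion (£10,800,000) is divided into 4 shares of £2,700,000: Nadia takes £2,700,000; Romilly's £2,700,000 share passes to Romilly's issue; Zane's £2,700,000 share passes to Zane's issue; Alma's £2,700,000 share passes to Alma's issue.
Romilly's share (£2,700,000) is divided into 2 shares of £1,350,000: Valentina takes £1,350,000; Winona's £1,350,000 share passes to Winona's issue.
Winona's share (£1,350,000) is divided into 2 shares of £675,000: Yannick and Marisol each take £675,000.
Zane's share (£2,700,000) is divided into 2 shares of £1,350,000: Bruno takes £1,350,000; Gideon's £1,350,000 share passes to Gideon's issue.
Gideon's share (£1,350,000) is divided into 2 shares of £675,000: Hollis and Aoife each take £675,000.
Alma's share (£2,700,000) is divided into 3 shares of £900,000: Bertrand, Wendel, and Pablo each take £900,000.

Zubin: £6,530,000; Valentina: £1,350,000; Yannick: £675,000; Marisol: £675,000; Nadia: £2,700,000; Bruno: £1,350,000; Hollis: £675,000; Aoife: £675,000; Bertrand: £900,000; Wendel: £900,000; Pablo: £900,000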